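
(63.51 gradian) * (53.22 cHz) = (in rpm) 5.07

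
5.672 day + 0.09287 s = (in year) 0.01554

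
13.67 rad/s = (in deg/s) 783.2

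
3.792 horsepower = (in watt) 2828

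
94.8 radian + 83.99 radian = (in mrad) 1.788e+05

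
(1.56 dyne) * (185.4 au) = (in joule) 4.327e+08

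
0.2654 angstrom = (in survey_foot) 8.707e-11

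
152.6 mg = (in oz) 0.005383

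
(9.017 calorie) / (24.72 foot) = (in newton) 5.007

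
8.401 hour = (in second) 3.024e+04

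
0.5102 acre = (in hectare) 0.2065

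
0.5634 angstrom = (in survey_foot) 1.848e-10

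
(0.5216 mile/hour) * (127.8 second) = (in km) 0.0298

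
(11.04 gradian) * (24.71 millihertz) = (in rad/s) 0.004285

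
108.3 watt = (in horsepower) 0.1452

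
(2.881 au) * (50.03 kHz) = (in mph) 4.823e+16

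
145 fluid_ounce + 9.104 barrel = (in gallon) 383.5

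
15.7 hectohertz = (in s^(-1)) 1570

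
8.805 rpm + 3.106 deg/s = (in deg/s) 55.94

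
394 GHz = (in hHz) 3.94e+09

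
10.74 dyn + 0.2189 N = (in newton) 0.219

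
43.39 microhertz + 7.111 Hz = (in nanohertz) 7.111e+09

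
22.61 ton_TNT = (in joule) 9.46e+10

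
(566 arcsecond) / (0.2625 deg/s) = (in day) 6.932e-06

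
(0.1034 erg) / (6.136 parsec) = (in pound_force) 1.228e-26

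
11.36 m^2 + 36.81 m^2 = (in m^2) 48.17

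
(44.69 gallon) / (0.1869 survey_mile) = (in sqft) 0.006054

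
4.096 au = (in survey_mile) 3.807e+08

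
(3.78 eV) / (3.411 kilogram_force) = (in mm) 1.811e-17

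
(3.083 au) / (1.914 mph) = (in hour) 1.497e+08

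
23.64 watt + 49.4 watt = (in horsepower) 0.09795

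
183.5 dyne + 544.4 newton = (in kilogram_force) 55.51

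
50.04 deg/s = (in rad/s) 0.8734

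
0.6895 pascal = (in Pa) 0.6895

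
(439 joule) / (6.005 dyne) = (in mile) 4543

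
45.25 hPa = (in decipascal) 4.525e+04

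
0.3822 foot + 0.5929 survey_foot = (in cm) 29.72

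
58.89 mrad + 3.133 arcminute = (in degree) 3.426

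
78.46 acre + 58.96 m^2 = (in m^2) 3.176e+05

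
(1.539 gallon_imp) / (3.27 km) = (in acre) 5.287e-10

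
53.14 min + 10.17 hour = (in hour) 11.06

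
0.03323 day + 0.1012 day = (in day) 0.1344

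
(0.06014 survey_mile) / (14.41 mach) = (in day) 2.283e-07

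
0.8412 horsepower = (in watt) 627.3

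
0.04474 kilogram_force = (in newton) 0.4387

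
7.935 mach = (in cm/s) 2.702e+05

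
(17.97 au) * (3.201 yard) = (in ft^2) 8.47e+13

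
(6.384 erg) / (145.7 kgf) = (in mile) 2.776e-13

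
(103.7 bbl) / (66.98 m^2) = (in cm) 24.61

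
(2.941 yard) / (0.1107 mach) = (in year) 2.262e-09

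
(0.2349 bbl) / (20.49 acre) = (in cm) 4.504e-05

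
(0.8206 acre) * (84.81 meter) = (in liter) 2.816e+08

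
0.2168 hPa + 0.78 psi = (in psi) 0.7831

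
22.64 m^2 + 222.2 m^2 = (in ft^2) 2635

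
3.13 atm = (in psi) 46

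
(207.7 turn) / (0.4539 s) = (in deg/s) 1.647e+05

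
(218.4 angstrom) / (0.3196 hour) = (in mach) 5.575e-14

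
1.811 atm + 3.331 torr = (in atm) 1.815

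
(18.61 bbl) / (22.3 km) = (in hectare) 1.327e-08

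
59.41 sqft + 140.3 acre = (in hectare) 56.78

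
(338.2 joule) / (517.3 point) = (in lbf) 416.6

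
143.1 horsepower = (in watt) 1.067e+05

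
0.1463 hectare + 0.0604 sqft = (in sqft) 1.575e+04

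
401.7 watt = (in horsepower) 0.5387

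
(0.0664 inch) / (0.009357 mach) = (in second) 0.0005294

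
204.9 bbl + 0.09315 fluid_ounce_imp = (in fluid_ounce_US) 1.102e+06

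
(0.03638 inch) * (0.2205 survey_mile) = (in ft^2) 3.53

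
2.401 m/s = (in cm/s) 240.1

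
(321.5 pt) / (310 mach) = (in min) 1.791e-08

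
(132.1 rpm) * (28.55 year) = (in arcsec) 2.569e+15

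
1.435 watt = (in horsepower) 0.001924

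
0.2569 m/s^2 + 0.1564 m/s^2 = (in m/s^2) 0.4133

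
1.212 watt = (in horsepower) 0.001625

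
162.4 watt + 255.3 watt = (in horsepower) 0.5601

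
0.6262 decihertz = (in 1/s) 0.06262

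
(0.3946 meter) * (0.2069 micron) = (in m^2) 8.164e-08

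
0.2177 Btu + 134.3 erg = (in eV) 1.434e+21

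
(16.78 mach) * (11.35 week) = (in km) 3.922e+07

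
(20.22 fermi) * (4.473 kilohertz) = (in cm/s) 9.044e-09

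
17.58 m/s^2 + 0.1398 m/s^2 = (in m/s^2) 17.72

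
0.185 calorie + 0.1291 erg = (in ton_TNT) 1.85e-10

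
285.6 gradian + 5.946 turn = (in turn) 6.66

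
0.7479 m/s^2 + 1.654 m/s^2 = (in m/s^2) 2.402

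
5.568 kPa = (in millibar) 55.68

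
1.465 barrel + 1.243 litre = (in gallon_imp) 51.51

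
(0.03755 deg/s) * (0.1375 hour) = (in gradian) 20.65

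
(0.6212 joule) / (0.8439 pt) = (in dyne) 2.087e+08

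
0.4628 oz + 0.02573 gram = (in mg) 1.315e+04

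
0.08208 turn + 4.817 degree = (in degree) 34.37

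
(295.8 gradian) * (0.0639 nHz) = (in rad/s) 2.969e-10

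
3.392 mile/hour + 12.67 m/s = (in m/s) 14.19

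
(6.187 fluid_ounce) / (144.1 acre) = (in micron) 0.0003138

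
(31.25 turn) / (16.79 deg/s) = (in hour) 0.1861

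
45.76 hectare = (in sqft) 4.926e+06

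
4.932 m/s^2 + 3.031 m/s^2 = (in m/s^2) 7.963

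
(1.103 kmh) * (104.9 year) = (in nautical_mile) 5.473e+05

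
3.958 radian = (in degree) 226.8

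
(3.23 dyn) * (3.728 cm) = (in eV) 7.516e+12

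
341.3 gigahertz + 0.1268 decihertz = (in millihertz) 3.413e+14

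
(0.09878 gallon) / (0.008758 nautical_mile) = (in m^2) 2.305e-05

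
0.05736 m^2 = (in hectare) 5.736e-06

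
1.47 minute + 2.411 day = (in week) 0.3446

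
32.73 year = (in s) 1.032e+09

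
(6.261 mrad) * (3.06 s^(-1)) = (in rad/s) 0.01916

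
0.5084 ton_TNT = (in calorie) 5.084e+08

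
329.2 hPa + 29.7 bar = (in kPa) 3003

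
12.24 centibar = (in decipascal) 1.224e+05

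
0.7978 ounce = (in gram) 22.62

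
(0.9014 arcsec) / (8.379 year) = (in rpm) 1.579e-13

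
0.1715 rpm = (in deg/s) 1.029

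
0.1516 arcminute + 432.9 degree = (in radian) 7.556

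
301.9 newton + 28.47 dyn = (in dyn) 3.019e+07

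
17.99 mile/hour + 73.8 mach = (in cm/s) 2.514e+06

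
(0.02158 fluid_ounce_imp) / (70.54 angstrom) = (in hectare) 0.008692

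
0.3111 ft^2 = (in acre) 7.142e-06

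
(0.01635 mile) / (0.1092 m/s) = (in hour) 0.06693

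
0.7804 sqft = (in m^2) 0.0725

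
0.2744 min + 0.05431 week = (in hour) 9.129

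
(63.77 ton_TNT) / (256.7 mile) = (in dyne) 6.459e+10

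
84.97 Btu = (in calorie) 2.143e+04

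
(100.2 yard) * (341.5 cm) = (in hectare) 0.03129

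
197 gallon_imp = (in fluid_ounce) 3.028e+04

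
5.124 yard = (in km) 0.004685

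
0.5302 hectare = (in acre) 1.31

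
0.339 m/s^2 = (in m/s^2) 0.339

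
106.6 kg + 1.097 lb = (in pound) 236.1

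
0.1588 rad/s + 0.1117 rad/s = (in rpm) 2.583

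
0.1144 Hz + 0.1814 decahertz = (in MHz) 1.928e-06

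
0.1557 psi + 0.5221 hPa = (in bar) 0.01126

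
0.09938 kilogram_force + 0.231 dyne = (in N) 0.9746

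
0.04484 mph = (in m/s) 0.02005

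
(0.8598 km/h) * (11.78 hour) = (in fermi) 1.013e+19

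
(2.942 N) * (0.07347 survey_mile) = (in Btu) 0.3297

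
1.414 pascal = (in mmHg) 0.01061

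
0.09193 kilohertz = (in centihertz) 9193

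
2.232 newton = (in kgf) 0.2276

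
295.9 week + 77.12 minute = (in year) 5.675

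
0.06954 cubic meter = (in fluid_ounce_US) 2351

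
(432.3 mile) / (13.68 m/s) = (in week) 0.08409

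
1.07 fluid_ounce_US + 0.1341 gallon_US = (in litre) 0.5393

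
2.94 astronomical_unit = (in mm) 4.398e+14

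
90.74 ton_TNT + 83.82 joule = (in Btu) 3.598e+08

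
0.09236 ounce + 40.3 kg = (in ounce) 1422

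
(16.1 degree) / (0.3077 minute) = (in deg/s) 0.8721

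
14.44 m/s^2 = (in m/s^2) 14.44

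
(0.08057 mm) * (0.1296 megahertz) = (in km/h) 37.59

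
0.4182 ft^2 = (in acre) 9.601e-06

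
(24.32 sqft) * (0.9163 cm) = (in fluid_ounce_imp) 728.6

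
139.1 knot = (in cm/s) 7156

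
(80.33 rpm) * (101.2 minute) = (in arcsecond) 1.054e+10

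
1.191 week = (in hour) 200.1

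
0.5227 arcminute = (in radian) 0.000152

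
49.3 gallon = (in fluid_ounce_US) 6310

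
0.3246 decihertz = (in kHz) 3.246e-05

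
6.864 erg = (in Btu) 6.506e-10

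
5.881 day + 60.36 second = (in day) 5.882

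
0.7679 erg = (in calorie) 1.835e-08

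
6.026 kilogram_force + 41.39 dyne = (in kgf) 6.026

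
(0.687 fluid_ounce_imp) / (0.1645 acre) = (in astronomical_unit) 1.96e-19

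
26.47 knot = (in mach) 0.03999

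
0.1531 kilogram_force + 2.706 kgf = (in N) 28.04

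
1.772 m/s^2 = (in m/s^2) 1.772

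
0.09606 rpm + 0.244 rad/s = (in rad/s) 0.2541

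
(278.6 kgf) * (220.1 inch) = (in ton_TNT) 3.651e-06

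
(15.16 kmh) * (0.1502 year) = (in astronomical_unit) 0.0001333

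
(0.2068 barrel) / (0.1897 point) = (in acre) 0.1214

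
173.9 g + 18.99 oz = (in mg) 7.123e+05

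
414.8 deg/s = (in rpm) 69.13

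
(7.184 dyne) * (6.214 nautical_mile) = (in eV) 5.16e+18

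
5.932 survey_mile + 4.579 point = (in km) 9.547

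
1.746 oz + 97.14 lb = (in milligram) 4.411e+07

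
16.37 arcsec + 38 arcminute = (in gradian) 0.7088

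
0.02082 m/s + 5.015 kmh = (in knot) 2.748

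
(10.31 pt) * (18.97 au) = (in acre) 2.551e+06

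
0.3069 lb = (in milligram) 1.392e+05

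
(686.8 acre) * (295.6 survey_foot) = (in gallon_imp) 5.508e+10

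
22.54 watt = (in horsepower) 0.03023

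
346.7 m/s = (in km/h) 1248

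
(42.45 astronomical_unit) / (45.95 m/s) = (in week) 2.285e+05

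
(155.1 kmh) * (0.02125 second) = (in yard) 1.001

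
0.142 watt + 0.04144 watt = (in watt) 0.1834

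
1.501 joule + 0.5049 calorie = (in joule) 3.614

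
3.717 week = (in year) 0.07128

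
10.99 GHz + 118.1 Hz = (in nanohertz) 1.099e+19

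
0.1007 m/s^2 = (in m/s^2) 0.1007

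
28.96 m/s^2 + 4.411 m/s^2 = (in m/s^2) 33.37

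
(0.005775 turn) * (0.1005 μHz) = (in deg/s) 2.089e-07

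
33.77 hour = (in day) 1.407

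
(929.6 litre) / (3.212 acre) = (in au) 4.781e-16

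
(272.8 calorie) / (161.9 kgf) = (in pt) 2038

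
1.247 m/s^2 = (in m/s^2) 1.247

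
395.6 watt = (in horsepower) 0.5305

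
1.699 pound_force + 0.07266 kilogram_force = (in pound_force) 1.859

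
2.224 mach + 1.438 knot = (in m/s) 758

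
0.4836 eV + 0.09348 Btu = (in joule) 98.63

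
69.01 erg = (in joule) 6.901e-06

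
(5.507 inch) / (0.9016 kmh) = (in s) 0.5585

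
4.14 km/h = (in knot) 2.235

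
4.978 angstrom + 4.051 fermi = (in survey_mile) 3.093e-13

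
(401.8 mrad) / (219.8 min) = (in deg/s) 0.001746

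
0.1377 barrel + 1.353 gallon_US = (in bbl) 0.1699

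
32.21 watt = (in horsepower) 0.04319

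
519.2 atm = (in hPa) 5.261e+05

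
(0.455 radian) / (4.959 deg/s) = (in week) 8.692e-06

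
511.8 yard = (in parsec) 1.517e-14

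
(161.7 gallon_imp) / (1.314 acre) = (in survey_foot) 0.0004535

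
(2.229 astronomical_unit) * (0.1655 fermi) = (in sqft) 0.000594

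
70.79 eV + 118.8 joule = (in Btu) 0.1126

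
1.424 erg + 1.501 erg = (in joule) 2.925e-07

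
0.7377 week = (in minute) 7436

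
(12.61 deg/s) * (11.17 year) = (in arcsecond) 1.599e+13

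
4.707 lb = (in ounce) 75.31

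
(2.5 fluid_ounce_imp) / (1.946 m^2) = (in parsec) 1.183e-21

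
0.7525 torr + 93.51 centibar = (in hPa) 936.1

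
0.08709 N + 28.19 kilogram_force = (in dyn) 2.765e+07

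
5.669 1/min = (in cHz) 9.448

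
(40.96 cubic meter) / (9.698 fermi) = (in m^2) 4.224e+15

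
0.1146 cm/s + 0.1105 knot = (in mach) 0.0001703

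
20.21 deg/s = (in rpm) 3.368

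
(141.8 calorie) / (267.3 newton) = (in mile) 0.001379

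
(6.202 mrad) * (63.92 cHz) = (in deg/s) 0.2271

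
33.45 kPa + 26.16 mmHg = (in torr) 277.1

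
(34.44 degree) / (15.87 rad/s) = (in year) 1.201e-09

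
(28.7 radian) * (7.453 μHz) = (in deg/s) 0.01226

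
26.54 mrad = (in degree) 1.521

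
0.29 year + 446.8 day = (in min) 7.958e+05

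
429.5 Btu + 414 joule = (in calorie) 1.084e+05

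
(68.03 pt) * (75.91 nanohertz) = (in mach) 5.35e-12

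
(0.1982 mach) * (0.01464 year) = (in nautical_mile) 1.682e+04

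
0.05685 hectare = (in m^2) 568.5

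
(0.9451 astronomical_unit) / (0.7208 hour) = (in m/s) 5.449e+07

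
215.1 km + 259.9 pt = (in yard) 2.352e+05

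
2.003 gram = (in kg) 0.002003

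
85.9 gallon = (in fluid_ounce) 1.1e+04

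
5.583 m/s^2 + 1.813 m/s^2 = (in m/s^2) 7.396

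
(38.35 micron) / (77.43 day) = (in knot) 1.114e-11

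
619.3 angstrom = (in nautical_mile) 3.344e-11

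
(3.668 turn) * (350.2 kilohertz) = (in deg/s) 4.624e+08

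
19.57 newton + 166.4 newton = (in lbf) 41.81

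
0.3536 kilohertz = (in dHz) 3536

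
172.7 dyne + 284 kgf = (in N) 2785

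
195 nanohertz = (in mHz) 0.000195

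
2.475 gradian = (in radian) 0.03888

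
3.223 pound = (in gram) 1462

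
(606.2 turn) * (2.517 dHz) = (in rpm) 9155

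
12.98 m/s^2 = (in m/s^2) 12.98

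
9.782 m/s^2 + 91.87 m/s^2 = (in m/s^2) 101.7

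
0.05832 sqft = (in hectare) 5.418e-07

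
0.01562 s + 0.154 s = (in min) 0.002827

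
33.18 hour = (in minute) 1991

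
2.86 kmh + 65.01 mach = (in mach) 65.01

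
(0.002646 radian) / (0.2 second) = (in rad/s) 0.01323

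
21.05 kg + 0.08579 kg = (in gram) 2.114e+04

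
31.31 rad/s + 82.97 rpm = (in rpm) 382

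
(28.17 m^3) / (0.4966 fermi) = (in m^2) 5.673e+16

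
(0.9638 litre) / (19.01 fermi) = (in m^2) 5.07e+10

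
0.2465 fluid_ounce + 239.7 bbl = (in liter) 3.811e+04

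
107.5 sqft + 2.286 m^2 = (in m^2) 12.27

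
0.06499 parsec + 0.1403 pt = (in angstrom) 2.005e+25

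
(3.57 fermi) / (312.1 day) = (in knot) 2.573e-22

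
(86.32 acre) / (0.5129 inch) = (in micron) 2.681e+13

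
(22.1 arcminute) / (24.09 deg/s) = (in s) 0.01529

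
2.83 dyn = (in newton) 2.83e-05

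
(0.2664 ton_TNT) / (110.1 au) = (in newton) 6.767e-05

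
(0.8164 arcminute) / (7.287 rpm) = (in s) 0.0003112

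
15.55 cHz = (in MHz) 1.555e-07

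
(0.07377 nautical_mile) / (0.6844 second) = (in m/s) 199.6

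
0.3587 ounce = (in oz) 0.3587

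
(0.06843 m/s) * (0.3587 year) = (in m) 7.741e+05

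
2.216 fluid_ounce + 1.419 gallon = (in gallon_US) 1.436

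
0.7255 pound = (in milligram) 3.291e+05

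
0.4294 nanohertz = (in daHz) 4.294e-11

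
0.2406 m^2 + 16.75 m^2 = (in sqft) 182.9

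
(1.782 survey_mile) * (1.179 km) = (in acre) 835.5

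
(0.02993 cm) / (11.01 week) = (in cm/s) 4.495e-09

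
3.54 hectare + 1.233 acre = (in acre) 9.981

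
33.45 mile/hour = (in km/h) 53.83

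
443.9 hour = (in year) 0.05067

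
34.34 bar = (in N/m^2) 3.434e+06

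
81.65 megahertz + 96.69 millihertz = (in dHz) 8.165e+08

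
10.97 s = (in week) 1.814e-05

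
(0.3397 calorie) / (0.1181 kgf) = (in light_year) 1.297e-16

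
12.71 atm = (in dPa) 1.288e+07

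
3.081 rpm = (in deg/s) 18.49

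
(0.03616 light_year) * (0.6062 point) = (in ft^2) 7.875e+11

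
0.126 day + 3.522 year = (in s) 1.111e+08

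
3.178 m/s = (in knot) 6.178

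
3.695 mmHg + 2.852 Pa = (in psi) 0.07186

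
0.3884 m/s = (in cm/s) 38.84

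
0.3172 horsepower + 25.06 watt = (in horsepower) 0.3508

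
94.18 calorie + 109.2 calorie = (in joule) 850.9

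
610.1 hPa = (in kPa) 61.01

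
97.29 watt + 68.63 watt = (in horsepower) 0.2225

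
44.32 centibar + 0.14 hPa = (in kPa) 44.33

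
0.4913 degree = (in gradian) 0.5459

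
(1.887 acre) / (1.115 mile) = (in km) 0.004256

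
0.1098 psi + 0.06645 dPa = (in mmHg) 5.678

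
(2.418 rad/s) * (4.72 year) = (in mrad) 3.599e+11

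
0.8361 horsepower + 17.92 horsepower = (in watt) 1.399e+04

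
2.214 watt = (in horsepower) 0.002969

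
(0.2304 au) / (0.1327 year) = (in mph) 1.842e+04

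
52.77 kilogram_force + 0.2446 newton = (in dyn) 5.177e+07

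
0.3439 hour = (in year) 3.926e-05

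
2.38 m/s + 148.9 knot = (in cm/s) 7898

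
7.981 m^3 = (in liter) 7981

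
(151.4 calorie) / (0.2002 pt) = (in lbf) 2.016e+06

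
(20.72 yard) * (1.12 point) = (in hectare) 7.486e-07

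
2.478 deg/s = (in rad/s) 0.04325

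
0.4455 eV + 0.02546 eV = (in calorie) 1.803e-20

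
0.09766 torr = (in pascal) 13.02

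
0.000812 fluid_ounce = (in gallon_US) 6.344e-06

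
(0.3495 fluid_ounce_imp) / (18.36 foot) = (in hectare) 1.775e-10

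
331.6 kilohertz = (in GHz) 0.0003316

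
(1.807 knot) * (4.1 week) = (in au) 1.541e-05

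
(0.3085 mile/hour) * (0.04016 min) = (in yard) 0.3634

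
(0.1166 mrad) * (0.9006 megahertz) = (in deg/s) 6017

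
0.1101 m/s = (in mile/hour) 0.2463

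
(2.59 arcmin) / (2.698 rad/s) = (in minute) 4.654e-06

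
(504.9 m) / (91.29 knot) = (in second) 10.75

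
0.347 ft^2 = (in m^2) 0.03224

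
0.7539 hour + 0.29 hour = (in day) 0.0435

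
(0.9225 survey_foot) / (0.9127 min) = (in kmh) 0.01848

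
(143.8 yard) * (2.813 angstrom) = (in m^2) 3.699e-08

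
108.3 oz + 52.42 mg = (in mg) 3.07e+06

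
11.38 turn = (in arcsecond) 1.475e+07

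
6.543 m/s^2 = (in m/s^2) 6.543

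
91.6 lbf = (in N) 407.5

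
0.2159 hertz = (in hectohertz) 0.002159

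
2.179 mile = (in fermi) 3.507e+18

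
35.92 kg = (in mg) 3.592e+07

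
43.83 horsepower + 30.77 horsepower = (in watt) 5.563e+04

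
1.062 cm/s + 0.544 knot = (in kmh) 1.046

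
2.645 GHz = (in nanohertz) 2.645e+18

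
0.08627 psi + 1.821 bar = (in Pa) 1.827e+05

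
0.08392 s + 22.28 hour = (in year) 0.002543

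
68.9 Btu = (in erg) 7.269e+11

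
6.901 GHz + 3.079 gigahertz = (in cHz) 9.98e+11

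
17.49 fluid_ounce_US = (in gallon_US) 0.1366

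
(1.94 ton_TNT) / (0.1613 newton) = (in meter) 5.032e+10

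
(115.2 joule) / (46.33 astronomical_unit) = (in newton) 1.662e-11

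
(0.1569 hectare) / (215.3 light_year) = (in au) 5.149e-27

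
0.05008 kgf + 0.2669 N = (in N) 0.758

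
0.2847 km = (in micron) 2.847e+08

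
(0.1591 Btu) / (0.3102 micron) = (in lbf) 1.217e+08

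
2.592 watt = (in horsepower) 0.003476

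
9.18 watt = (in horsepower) 0.01231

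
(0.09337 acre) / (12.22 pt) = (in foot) 2.876e+05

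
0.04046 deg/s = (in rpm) 0.006743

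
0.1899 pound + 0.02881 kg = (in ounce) 4.055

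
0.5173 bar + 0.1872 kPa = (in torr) 389.4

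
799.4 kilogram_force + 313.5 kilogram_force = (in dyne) 1.091e+09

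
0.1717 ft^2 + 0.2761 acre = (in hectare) 0.1117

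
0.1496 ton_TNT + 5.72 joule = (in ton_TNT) 0.1496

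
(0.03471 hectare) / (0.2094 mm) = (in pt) 4.699e+09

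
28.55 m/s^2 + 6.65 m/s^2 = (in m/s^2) 35.2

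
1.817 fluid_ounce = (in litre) 0.05374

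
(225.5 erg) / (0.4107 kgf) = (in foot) 1.837e-05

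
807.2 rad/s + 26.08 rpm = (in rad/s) 809.9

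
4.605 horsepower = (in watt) 3434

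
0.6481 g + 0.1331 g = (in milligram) 781.2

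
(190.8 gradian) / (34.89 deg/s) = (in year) 1.561e-07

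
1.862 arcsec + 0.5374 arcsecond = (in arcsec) 2.399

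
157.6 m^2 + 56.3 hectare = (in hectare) 56.32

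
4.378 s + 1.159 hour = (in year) 0.0001324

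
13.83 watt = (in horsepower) 0.01855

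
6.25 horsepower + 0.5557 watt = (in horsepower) 6.251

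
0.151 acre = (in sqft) 6578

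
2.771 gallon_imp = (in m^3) 0.0126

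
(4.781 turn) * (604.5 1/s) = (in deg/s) 1.04e+06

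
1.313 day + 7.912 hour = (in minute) 2365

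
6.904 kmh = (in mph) 4.29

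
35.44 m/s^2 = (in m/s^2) 35.44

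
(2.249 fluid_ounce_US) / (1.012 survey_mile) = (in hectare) 4.084e-12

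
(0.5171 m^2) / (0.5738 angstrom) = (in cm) 9.012e+11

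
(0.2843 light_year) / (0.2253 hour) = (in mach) 9.739e+09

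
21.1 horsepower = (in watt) 1.573e+04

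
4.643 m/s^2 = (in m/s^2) 4.643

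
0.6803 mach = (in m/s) 231.6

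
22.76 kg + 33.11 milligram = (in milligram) 2.276e+07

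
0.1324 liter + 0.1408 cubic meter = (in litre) 140.9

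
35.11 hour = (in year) 0.004008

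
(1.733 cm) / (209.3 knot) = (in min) 2.682e-06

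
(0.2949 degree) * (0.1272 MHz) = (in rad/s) 654.7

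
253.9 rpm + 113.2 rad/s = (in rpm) 1335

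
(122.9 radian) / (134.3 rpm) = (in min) 0.1456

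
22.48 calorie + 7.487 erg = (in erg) 9.406e+08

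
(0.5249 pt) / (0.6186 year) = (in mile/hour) 2.123e-11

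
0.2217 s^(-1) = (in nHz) 2.217e+08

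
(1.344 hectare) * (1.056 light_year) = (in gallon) 3.547e+22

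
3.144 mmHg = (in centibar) 0.4192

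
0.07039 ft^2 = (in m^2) 0.006539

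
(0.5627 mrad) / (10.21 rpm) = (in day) 6.091e-09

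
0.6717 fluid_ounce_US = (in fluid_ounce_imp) 0.6991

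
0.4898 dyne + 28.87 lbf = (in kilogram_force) 13.1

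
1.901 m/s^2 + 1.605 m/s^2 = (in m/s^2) 3.506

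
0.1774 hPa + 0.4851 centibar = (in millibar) 5.028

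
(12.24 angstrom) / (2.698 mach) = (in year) 4.225e-20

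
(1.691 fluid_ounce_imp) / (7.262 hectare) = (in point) 1.875e-06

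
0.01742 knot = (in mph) 0.02005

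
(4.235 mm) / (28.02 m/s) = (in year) 4.793e-12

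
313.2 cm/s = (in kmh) 11.28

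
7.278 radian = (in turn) 1.158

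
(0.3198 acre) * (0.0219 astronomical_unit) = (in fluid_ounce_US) 1.434e+17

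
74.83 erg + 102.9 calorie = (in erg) 4.305e+09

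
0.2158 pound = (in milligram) 9.789e+04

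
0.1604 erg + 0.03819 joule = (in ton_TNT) 9.128e-12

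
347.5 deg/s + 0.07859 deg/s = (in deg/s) 347.6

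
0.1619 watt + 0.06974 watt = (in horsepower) 0.0003106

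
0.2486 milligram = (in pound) 5.481e-07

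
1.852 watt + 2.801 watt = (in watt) 4.653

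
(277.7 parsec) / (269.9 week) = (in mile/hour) 1.174e+11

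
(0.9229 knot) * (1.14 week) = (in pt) 9.279e+08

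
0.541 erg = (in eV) 3.377e+11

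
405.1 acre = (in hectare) 163.9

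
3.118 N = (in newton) 3.118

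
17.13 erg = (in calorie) 4.094e-07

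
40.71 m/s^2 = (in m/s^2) 40.71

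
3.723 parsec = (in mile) 7.138e+13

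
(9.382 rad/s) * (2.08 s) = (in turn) 3.106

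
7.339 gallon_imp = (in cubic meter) 0.03336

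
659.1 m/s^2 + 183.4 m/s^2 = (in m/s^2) 842.5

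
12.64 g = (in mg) 1.264e+04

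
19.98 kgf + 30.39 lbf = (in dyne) 3.311e+07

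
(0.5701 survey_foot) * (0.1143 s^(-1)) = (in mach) 5.833e-05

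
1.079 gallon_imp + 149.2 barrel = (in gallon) 6268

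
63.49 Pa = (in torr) 0.4762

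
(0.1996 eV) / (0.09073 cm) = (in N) 3.525e-17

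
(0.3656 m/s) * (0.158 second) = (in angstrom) 5.776e+08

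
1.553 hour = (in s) 5591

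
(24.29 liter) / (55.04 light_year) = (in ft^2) 5.021e-19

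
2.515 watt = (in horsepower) 0.003373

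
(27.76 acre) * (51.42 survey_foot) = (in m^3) 1.761e+06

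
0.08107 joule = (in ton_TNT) 1.938e-11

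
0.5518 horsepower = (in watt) 411.5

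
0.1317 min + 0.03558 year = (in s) 1.122e+06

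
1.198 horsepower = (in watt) 893.3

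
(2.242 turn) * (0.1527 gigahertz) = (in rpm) 2.054e+10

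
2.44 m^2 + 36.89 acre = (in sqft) 1.607e+06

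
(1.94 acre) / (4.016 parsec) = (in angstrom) 0.0006335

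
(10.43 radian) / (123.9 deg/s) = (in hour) 0.00134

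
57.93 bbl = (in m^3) 9.21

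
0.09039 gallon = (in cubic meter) 0.0003422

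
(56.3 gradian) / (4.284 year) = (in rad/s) 6.546e-09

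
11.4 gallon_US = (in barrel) 0.2714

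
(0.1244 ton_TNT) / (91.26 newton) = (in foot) 1.871e+07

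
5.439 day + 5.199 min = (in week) 0.7775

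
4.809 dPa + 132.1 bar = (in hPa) 1.321e+05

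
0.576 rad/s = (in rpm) 5.5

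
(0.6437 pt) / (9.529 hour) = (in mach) 1.944e-11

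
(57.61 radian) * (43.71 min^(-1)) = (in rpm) 400.8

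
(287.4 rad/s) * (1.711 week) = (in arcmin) 1.022e+12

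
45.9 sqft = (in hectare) 0.0004264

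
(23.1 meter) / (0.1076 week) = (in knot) 0.00069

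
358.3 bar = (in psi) 5197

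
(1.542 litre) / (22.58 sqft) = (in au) 4.914e-15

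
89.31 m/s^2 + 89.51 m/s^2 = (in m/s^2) 178.8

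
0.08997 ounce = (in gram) 2.551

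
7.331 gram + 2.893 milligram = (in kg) 0.007334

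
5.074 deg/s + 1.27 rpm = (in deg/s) 12.69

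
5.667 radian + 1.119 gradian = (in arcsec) 1.173e+06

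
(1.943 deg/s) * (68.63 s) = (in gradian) 148.2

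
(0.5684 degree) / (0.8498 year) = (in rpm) 3.535e-09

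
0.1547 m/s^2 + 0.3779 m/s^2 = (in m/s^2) 0.5326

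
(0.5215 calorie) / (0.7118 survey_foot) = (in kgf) 1.026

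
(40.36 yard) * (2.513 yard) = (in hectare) 0.00848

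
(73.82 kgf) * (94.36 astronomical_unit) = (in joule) 1.022e+16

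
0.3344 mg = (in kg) 3.344e-07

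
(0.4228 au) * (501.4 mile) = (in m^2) 5.104e+16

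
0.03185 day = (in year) 8.726e-05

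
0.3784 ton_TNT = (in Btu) 1.501e+06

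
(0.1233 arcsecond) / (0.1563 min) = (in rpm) 6.087e-07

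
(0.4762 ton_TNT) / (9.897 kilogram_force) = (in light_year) 2.17e-09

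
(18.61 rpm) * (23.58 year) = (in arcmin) 4.982e+12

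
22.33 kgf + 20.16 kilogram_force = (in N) 416.7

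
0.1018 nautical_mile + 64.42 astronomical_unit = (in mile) 5.988e+09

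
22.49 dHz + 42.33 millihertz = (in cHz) 229.1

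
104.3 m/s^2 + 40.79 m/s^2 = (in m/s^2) 145.1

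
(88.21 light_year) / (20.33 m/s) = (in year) 1.302e+09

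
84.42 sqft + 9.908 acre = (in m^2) 4.01e+04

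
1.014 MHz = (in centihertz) 1.014e+08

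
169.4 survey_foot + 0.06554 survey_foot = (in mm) 5.165e+04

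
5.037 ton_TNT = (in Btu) 1.998e+07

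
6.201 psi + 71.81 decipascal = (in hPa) 427.6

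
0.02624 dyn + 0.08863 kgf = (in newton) 0.8692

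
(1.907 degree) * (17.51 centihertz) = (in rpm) 0.05565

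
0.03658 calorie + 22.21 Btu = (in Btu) 22.21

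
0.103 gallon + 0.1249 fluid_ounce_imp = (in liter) 0.3934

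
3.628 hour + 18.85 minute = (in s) 1.419e+04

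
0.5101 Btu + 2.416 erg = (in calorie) 128.6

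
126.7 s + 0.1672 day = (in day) 0.1687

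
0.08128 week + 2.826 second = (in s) 4.916e+04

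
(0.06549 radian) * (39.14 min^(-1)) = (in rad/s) 0.04272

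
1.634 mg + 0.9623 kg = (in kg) 0.9623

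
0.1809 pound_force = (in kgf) 0.08205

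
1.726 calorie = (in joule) 7.222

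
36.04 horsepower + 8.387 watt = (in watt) 2.688e+04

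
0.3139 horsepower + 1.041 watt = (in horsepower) 0.3153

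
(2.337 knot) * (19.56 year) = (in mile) 4.608e+05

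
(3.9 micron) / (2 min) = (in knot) 6.317e-08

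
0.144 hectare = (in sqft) 1.55e+04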